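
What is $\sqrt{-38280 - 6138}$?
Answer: $i \sqrt{44418} \approx 210.76 i$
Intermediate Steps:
$\sqrt{-38280 - 6138} = \sqrt{-44418} = i \sqrt{44418}$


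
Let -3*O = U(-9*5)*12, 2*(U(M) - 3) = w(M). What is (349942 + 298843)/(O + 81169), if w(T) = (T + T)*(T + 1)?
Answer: 648785/73237 ≈ 8.8587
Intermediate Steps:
w(T) = 2*T*(1 + T) (w(T) = (2*T)*(1 + T) = 2*T*(1 + T))
U(M) = 3 + M*(1 + M) (U(M) = 3 + (2*M*(1 + M))/2 = 3 + M*(1 + M))
O = -7932 (O = -(3 + (-9*5)*(1 - 9*5))*12/3 = -(3 - 45*(1 - 45))*12/3 = -(3 - 45*(-44))*12/3 = -(3 + 1980)*12/3 = -661*12 = -⅓*23796 = -7932)
(349942 + 298843)/(O + 81169) = (349942 + 298843)/(-7932 + 81169) = 648785/73237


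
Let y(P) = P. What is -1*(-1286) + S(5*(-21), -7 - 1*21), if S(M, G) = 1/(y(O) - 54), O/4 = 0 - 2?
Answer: 79731/62 ≈ 1286.0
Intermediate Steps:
O = -8 (O = 4*(0 - 2) = 4*(-2) = -8)
S(M, G) = -1/62 (S(M, G) = 1/(-8 - 54) = 1/(-62) = -1/62)
-1*(-1286) + S(5*(-21), -7 - 1*21) = -1*(-1286) - 1/62 = 1286 - 1/62 = 79731/62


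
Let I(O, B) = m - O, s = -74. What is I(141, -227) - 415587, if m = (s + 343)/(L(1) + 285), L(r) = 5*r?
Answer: -120560851/290 ≈ -4.1573e+5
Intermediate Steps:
m = 269/290 (m = (-74 + 343)/(5*1 + 285) = 269/(5 + 285) = 269/290 ≈ 0.92759)
I(O, B) = 269/290 - O
I(141, -227) - 415587 = (269/290 - 1*141) - 415587 = (269/290 - 141) - 415587 = -40621/290 - 415587 = -120560851/290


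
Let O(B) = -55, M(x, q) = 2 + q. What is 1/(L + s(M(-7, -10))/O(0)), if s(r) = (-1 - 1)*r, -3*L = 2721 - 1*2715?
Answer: -55/126 ≈ -0.43651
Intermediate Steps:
L = -2 (L = -(2721 - 1*2715)/3 = -(2721 - 2715)/3 = -⅓*6 = -2)
s(r) = -2*r
1/(L + s(M(-7, -10))/O(0)) = 1/(-2 - 2*(2 - 10)/(-55)) = 1/(-2 - 2*(-8)*(-1/55)) = 1/(-2 + 16*(-1/55)) = 1/(-2 - 16/55) = 1/(-126/55) = -55/126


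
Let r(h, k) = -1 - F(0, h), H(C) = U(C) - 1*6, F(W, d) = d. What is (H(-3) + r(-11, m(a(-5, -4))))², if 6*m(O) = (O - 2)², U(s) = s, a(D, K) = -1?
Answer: 1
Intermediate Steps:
m(O) = (-2 + O)²/6 (m(O) = (O - 2)²/6 = (-2 + O)²/6)
H(C) = -6 + C (H(C) = C - 1*6 = C - 6 = -6 + C)
r(h, k) = -1 - h
(H(-3) + r(-11, m(a(-5, -4))))² = ((-6 - 3) + (-1 - 1*(-11)))² = (-9 + (-1 + 11))² = (-9 + 10)² = 1² = 1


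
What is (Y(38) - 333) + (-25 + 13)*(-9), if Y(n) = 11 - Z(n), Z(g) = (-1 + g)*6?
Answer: -436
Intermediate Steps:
Z(g) = -6 + 6*g
Y(n) = 17 - 6*n (Y(n) = 11 - (-6 + 6*n) = 11 + (6 - 6*n) = 17 - 6*n)
(Y(38) - 333) + (-25 + 13)*(-9) = ((17 - 6*38) - 333) + (-25 + 13)*(-9) = ((17 - 228) - 333) - 12*(-9) = (-211 - 333) + 108 = -544 + 108 = -436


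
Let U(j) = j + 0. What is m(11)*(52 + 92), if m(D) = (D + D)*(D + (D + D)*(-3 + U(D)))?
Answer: 592416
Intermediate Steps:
U(j) = j
m(D) = 2*D*(D + 2*D*(-3 + D)) (m(D) = (D + D)*(D + (D + D)*(-3 + D)) = (2*D)*(D + (2*D)*(-3 + D)) = (2*D)*(D + 2*D*(-3 + D)) = 2*D*(D + 2*D*(-3 + D)))
m(11)*(52 + 92) = (11²*(-10 + 4*11))*(52 + 92) = (121*(-10 + 44))*144 = (121*34)*144 = 4114*144 = 592416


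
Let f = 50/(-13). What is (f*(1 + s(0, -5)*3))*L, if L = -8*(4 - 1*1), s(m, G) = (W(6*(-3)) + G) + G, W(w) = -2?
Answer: -42000/13 ≈ -3230.8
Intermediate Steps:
s(m, G) = -2 + 2*G (s(m, G) = (-2 + G) + G = -2 + 2*G)
f = -50/13 (f = 50*(-1/13) = -50/13 ≈ -3.8462)
L = -24 (L = -8*(4 - 1) = -8*3 = -24)
(f*(1 + s(0, -5)*3))*L = -50*(1 + (-2 + 2*(-5))*3)/13*(-24) = -50*(1 + (-2 - 10)*3)/13*(-24) = -50*(1 - 12*3)/13*(-24) = -50*(1 - 36)/13*(-24) = -50/13*(-35)*(-24) = (1750/13)*(-24) = -42000/13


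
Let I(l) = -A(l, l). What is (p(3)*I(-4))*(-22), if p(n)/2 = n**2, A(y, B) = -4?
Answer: -1584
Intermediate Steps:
p(n) = 2*n**2
I(l) = 4 (I(l) = -1*(-4) = 4)
(p(3)*I(-4))*(-22) = ((2*3**2)*4)*(-22) = ((2*9)*4)*(-22) = (18*4)*(-22) = 72*(-22) = -1584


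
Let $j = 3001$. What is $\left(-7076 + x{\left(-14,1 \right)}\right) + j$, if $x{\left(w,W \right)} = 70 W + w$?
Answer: $-4019$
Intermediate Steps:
$x{\left(w,W \right)} = w + 70 W$
$\left(-7076 + x{\left(-14,1 \right)}\right) + j = \left(-7076 + \left(-14 + 70 \cdot 1\right)\right) + 3001 = \left(-7076 + \left(-14 + 70\right)\right) + 3001 = \left(-7076 + 56\right) + 3001 = -7020 + 3001 = -4019$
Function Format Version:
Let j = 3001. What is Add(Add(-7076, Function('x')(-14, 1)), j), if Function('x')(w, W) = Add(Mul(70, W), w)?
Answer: -4019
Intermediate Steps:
Function('x')(w, W) = Add(w, Mul(70, W))
Add(Add(-7076, Function('x')(-14, 1)), j) = Add(Add(-7076, Add(-14, Mul(70, 1))), 3001) = Add(Add(-7076, Add(-14, 70)), 3001) = Add(Add(-7076, 56), 3001) = Add(-7020, 3001) = -4019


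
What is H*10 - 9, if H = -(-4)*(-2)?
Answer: -89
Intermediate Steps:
H = -8 (H = -4*2 = -8)
H*10 - 9 = -8*10 - 9 = -80 - 9 = -89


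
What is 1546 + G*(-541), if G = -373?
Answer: 203339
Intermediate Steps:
1546 + G*(-541) = 1546 - 373*(-541) = 1546 + 201793 = 203339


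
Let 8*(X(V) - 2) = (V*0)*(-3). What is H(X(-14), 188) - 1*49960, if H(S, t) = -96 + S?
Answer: -50054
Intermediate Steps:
X(V) = 2 (X(V) = 2 + ((V*0)*(-3))/8 = 2 + (0*(-3))/8 = 2 + (⅛)*0 = 2 + 0 = 2)
H(X(-14), 188) - 1*49960 = (-96 + 2) - 1*49960 = -94 - 49960 = -50054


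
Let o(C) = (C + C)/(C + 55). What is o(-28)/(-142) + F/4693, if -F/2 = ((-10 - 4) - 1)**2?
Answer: -731246/8996481 ≈ -0.081281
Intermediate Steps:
o(C) = 2*C/(55 + C) (o(C) = (2*C)/(55 + C) = 2*C/(55 + C))
F = -450 (F = -2*((-10 - 4) - 1)**2 = -2*(-14 - 1)**2 = -2*(-15)**2 = -2*225 = -450)
o(-28)/(-142) + F/4693 = (2*(-28)/(55 - 28))/(-142) - 450/4693 = (2*(-28)/27)*(-1/142) - 450*1/4693 = (2*(-28)*(1/27))*(-1/142) - 450/4693 = -56/27*(-1/142) - 450/4693 = 28/1917 - 450/4693 = -731246/8996481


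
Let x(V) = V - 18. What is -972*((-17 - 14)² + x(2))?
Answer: -918540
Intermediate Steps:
x(V) = -18 + V
-972*((-17 - 14)² + x(2)) = -972*((-17 - 14)² + (-18 + 2)) = -972*((-31)² - 16) = -972*(961 - 16) = -972*945 = -918540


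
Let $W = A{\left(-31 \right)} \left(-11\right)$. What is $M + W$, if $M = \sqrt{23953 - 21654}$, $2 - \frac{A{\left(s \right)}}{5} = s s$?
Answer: $52745 + 11 \sqrt{19} \approx 52793.0$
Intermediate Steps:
$A{\left(s \right)} = 10 - 5 s^{2}$ ($A{\left(s \right)} = 10 - 5 s s = 10 - 5 s^{2}$)
$M = 11 \sqrt{19}$ ($M = \sqrt{2299} = 11 \sqrt{19} \approx 47.948$)
$W = 52745$ ($W = \left(10 - 5 \left(-31\right)^{2}\right) \left(-11\right) = \left(10 - 4805\right) \left(-11\right) = \left(-4795\right) \left(-11\right) = 52745$)
$M + W = 11 \sqrt{19} + 52745 = 52745 + 11 \sqrt{19}$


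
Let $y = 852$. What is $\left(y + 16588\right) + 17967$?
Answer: $35407$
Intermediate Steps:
$\left(y + 16588\right) + 17967 = \left(852 + 16588\right) + 17967 = 17440 + 17967 = 35407$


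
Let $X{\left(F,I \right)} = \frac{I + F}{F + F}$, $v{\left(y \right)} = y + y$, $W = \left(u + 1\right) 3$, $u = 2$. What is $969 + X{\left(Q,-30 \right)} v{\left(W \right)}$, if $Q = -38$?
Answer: $\frac{18717}{19} \approx 985.11$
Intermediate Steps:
$W = 9$ ($W = \left(2 + 1\right) 3 = 3 \cdot 3 = 9$)
$v{\left(y \right)} = 2 y$
$X{\left(F,I \right)} = \frac{F + I}{2 F}$
$969 + X{\left(Q,-30 \right)} v{\left(W \right)} = 969 + \frac{-38 - 30}{2 \left(-38\right)} 2 \cdot 9 = 969 + \frac{1}{2} \left(- \frac{1}{38}\right) \left(-68\right) 18 = 969 + \frac{17}{19} \cdot 18 = 969 + \frac{306}{19} = \frac{18717}{19}$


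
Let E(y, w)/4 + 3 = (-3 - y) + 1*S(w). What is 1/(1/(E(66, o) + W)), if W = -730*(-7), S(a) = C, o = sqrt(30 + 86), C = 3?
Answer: 4834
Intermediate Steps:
o = 2*sqrt(29) (o = sqrt(116) = 2*sqrt(29) ≈ 10.770)
S(a) = 3
E(y, w) = -12 - 4*y (E(y, w) = -12 + 4*((-3 - y) + 1*3) = -12 + 4*((-3 - y) + 3) = -12 + 4*(-y) = -12 - 4*y)
W = 5110
1/(1/(E(66, o) + W)) = 1/(1/((-12 - 4*66) + 5110)) = 1/(1/((-12 - 264) + 5110)) = 1/(1/(-276 + 5110)) = 1/(1/4834) = 4834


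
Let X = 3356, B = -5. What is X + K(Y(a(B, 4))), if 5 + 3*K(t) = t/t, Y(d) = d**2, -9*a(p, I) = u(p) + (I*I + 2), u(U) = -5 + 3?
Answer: 10064/3 ≈ 3354.7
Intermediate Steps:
u(U) = -2
a(p, I) = -I**2/9 (a(p, I) = -(-2 + (I*I + 2))/9 = -(-2 + (I**2 + 2))/9 = -(-2 + (2 + I**2))/9 = -I**2/9)
K(t) = -4/3 (K(t) = -5/3 + (t/t)/3 = -5/3 + (1/3)*1 = -5/3 + 1/3 = -4/3)
X + K(Y(a(B, 4))) = 3356 - 4/3 = 10064/3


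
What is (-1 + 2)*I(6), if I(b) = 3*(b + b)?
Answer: 36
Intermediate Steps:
I(b) = 6*b (I(b) = 3*(2*b) = 6*b)
(-1 + 2)*I(6) = (-1 + 2)*(6*6) = 1*36 = 36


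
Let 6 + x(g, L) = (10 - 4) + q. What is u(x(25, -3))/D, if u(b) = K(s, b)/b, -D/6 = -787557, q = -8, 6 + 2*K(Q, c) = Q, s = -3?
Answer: 1/8400608 ≈ 1.1904e-7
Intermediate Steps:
K(Q, c) = -3 + Q/2
x(g, L) = -8 (x(g, L) = -6 + ((10 - 4) - 8) = -6 + (6 - 8) = -6 - 2 = -8)
D = 4725342 (D = -6*(-787557) = 4725342)
u(b) = -9/(2*b) (u(b) = (-3 + (1/2)*(-3))/b = (-3 - 3/2)/b = -9/(2*b))
u(x(25, -3))/D = -9/2/(-8)/4725342 = -9/2*(-1/8)*(1/4725342) = (9/16)*(1/4725342) = 1/8400608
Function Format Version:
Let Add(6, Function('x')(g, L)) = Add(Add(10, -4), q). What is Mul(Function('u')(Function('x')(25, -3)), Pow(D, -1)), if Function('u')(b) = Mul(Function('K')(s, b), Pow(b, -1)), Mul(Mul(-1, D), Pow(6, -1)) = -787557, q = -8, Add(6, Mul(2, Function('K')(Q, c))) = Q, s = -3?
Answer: Rational(1, 8400608) ≈ 1.1904e-7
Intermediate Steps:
Function('K')(Q, c) = Add(-3, Mul(Rational(1, 2), Q))
Function('x')(g, L) = -8 (Function('x')(g, L) = Add(-6, Add(Add(10, -4), -8)) = Add(-6, Add(6, -8)) = Add(-6, -2) = -8)
D = 4725342 (D = Mul(-6, -787557) = 4725342)
Function('u')(b) = Mul(Rational(-9, 2), Pow(b, -1)) (Function('u')(b) = Mul(Add(-3, Mul(Rational(1, 2), -3)), Pow(b, -1)) = Mul(Add(-3, Rational(-3, 2)), Pow(b, -1)) = Mul(Rational(-9, 2), Pow(b, -1)))
Mul(Function('u')(Function('x')(25, -3)), Pow(D, -1)) = Mul(Mul(Rational(-9, 2), Pow(-8, -1)), Pow(4725342, -1)) = Mul(Mul(Rational(-9, 2), Rational(-1, 8)), Rational(1, 4725342)) = Mul(Rational(9, 16), Rational(1, 4725342)) = Rational(1, 8400608)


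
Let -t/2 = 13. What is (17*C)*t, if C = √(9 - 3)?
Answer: -442*√6 ≈ -1082.7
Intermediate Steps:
t = -26 (t = -2*13 = -26)
C = √6 ≈ 2.4495
(17*C)*t = (17*√6)*(-26) = -442*√6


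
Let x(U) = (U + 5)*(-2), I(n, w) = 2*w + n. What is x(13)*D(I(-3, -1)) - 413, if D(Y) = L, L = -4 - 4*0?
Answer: -269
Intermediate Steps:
L = -4 (L = -4 + 0 = -4)
I(n, w) = n + 2*w
x(U) = -10 - 2*U (x(U) = (5 + U)*(-2) = -10 - 2*U)
D(Y) = -4
x(13)*D(I(-3, -1)) - 413 = (-10 - 2*13)*(-4) - 413 = (-10 - 26)*(-4) - 413 = -36*(-4) - 413 = 144 - 413 = -269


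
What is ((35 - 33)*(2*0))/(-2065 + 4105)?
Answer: 0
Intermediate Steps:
((35 - 33)*(2*0))/(-2065 + 4105) = (2*0)/2040 = 0*(1/2040) = 0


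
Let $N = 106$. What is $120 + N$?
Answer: $226$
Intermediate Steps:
$120 + N = 120 + 106 = 226$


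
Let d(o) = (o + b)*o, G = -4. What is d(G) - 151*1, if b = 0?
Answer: -135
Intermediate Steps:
d(o) = o² (d(o) = (o + 0)*o = o*o = o²)
d(G) - 151*1 = (-4)² - 151*1 = 16 - 151 = -135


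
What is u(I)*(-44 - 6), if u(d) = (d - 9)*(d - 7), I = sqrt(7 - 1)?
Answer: -3450 + 800*sqrt(6) ≈ -1490.4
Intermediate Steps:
I = sqrt(6) ≈ 2.4495
u(d) = (-9 + d)*(-7 + d)
u(I)*(-44 - 6) = (63 + (sqrt(6))**2 - 16*sqrt(6))*(-44 - 6) = (63 + 6 - 16*sqrt(6))*(-50) = (69 - 16*sqrt(6))*(-50) = -3450 + 800*sqrt(6)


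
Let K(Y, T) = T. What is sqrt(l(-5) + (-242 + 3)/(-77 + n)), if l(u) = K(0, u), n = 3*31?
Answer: I*sqrt(319)/4 ≈ 4.4651*I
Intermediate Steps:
n = 93
l(u) = u
sqrt(l(-5) + (-242 + 3)/(-77 + n)) = sqrt(-5 + (-242 + 3)/(-77 + 93)) = sqrt(-5 - 239/16) = sqrt(-319/16) = I*sqrt(319)/4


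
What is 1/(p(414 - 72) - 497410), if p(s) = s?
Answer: -1/497068 ≈ -2.0118e-6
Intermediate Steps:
1/(p(414 - 72) - 497410) = 1/((414 - 72) - 497410) = 1/(342 - 497410) = 1/(-497068) = -1/497068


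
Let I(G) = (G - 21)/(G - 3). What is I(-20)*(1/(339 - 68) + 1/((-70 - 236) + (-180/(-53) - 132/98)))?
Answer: 3508493/4920080880 ≈ 0.00071310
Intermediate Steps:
I(G) = (-21 + G)/(-3 + G)
I(-20)*(1/(339 - 68) + 1/((-70 - 236) + (-180/(-53) - 132/98))) = ((-21 - 20)/(-3 - 20))*(1/(339 - 68) + 1/((-70 - 236) + (-180/(-53) - 132/98))) = (-41/(-23))*(1/271 + 1/(-306 + (-180*(-1/53) - 132*1/98))) = (-1/23*(-41))*(1/271 + 1/(-306 + (180/53 - 66/49))) = 41*(1/271 + 1/(-306 + 5322/2597))/23 = 41*(1/271 + 1/(-789360/2597))/23 = 41*(1/271 - 2597/789360)/23 = (41/23)*(85573/213916560) = 3508493/4920080880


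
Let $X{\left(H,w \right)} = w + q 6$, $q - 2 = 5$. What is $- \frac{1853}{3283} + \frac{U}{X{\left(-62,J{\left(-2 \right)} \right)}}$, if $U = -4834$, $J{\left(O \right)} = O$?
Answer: $- \frac{7972071}{65660} \approx -121.41$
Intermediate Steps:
$q = 7$ ($q = 2 + 5 = 7$)
$X{\left(H,w \right)} = 42 + w$ ($X{\left(H,w \right)} = w + 7 \cdot 6 = w + 42 = 42 + w$)
$- \frac{1853}{3283} + \frac{U}{X{\left(-62,J{\left(-2 \right)} \right)}} = - \frac{1853}{3283} - \frac{4834}{42 - 2} = \left(-1853\right) \frac{1}{3283} - \frac{4834}{40} = - \frac{1853}{3283} - \frac{2417}{20} = - \frac{7972071}{65660}$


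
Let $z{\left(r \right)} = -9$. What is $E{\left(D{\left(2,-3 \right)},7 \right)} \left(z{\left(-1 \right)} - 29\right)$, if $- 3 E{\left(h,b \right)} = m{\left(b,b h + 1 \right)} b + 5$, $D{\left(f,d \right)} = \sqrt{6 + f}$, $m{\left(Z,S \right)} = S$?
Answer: $152 + \frac{3724 \sqrt{2}}{3} \approx 1907.5$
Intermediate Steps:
$E{\left(h,b \right)} = - \frac{5}{3} - \frac{b \left(1 + b h\right)}{3}$ ($E{\left(h,b \right)} = - \frac{\left(b h + 1\right) b + 5}{3} = - \frac{\left(1 + b h\right) b + 5}{3} = - \frac{b \left(1 + b h\right) + 5}{3} = - \frac{5 + b \left(1 + b h\right)}{3} = - \frac{5}{3} - \frac{b \left(1 + b h\right)}{3}$)
$E{\left(D{\left(2,-3 \right)},7 \right)} \left(z{\left(-1 \right)} - 29\right) = \left(- \frac{5}{3} - \frac{7 \left(1 + 7 \sqrt{6 + 2}\right)}{3}\right) \left(-9 - 29\right) = \left(- \frac{5}{3} - \frac{7 \left(1 + 7 \sqrt{8}\right)}{3}\right) \left(-38\right) = \left(- \frac{5}{3} - \frac{7 \left(1 + 7 \cdot 2 \sqrt{2}\right)}{3}\right) \left(-38\right) = \left(- \frac{5}{3} - \frac{7 \left(1 + 14 \sqrt{2}\right)}{3}\right) \left(-38\right) = \left(- \frac{5}{3} - \left(\frac{7}{3} + \frac{98 \sqrt{2}}{3}\right)\right) \left(-38\right) = \left(-4 - \frac{98 \sqrt{2}}{3}\right) \left(-38\right) = 152 + \frac{3724 \sqrt{2}}{3}$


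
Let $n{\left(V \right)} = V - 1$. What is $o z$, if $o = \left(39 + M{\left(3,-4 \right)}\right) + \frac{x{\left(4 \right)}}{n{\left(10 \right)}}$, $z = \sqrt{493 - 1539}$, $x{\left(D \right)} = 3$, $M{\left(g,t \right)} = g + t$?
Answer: $\frac{115 i \sqrt{1046}}{3} \approx 1239.8 i$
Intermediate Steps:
$n{\left(V \right)} = -1 + V$ ($n{\left(V \right)} = V - 1 = -1 + V$)
$z = i \sqrt{1046}$ ($z = \sqrt{-1046} = i \sqrt{1046} \approx 32.342 i$)
$o = \frac{115}{3}$ ($o = \left(39 + \left(3 - 4\right)\right) + \frac{3}{-1 + 10} = \left(39 - 1\right) + \frac{3}{9} = 38 + 3 \cdot \frac{1}{9} = 38 + \frac{1}{3} = \frac{115}{3} \approx 38.333$)
$o z = \frac{115 i \sqrt{1046}}{3}$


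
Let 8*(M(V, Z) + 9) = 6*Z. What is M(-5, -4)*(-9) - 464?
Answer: -356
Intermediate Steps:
M(V, Z) = -9 + 3*Z/4 (M(V, Z) = -9 + (6*Z)/8 = -9 + 3*Z/4)
M(-5, -4)*(-9) - 464 = (-9 + (¾)*(-4))*(-9) - 464 = (-9 - 3)*(-9) - 464 = -12*(-9) - 464 = 108 - 464 = -356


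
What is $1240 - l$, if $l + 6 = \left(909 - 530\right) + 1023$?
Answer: $-156$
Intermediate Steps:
$l = 1396$ ($l = -6 + \left(\left(909 - 530\right) + 1023\right) = -6 + \left(379 + 1023\right) = -6 + 1402 = 1396$)
$1240 - l = 1240 - 1396 = -156$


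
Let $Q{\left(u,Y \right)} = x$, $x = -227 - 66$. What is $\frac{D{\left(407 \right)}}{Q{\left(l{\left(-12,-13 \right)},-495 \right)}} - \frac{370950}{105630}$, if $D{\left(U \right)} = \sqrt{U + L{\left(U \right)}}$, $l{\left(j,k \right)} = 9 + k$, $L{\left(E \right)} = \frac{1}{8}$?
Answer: $- \frac{12365}{3521} - \frac{\sqrt{6514}}{1172} \approx -3.5807$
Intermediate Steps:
$L{\left(E \right)} = \frac{1}{8}$
$x = -293$ ($x = -227 - 66 = -293$)
$Q{\left(u,Y \right)} = -293$
$D{\left(U \right)} = \sqrt{\frac{1}{8} + U}$ ($D{\left(U \right)} = \sqrt{U + \frac{1}{8}} = \sqrt{\frac{1}{8} + U}$)
$\frac{D{\left(407 \right)}}{Q{\left(l{\left(-12,-13 \right)},-495 \right)}} - \frac{370950}{105630} = \frac{\frac{1}{4} \sqrt{2 + 16 \cdot 407}}{-293} - \frac{370950}{105630} = \frac{\sqrt{2 + 6512}}{4} \left(- \frac{1}{293}\right) - \frac{12365}{3521} = \frac{\sqrt{6514}}{4} \left(- \frac{1}{293}\right) - \frac{12365}{3521} = - \frac{\sqrt{6514}}{1172} - \frac{12365}{3521} = - \frac{12365}{3521} - \frac{\sqrt{6514}}{1172}$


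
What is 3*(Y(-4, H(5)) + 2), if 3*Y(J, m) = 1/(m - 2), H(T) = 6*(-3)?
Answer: 119/20 ≈ 5.9500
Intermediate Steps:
H(T) = -18
Y(J, m) = 1/(3*(-2 + m)) (Y(J, m) = 1/(3*(m - 2)) = 1/(3*(-2 + m)))
3*(Y(-4, H(5)) + 2) = 3*(1/(3*(-2 - 18)) + 2) = 3*((1/3)/(-20) + 2) = 3*((1/3)*(-1/20) + 2) = 3*(-1/60 + 2) = 3*(119/60) = 119/20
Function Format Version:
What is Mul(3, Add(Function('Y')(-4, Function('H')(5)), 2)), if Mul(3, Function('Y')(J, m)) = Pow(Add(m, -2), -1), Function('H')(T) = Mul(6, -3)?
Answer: Rational(119, 20) ≈ 5.9500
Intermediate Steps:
Function('H')(T) = -18
Function('Y')(J, m) = Mul(Rational(1, 3), Pow(Add(-2, m), -1)) (Function('Y')(J, m) = Mul(Rational(1, 3), Pow(Add(m, -2), -1)) = Mul(Rational(1, 3), Pow(Add(-2, m), -1)))
Mul(3, Add(Function('Y')(-4, Function('H')(5)), 2)) = Mul(3, Add(Mul(Rational(1, 3), Pow(Add(-2, -18), -1)), 2)) = Mul(3, Add(Mul(Rational(1, 3), Pow(-20, -1)), 2)) = Mul(3, Add(Mul(Rational(1, 3), Rational(-1, 20)), 2)) = Mul(3, Add(Rational(-1, 60), 2)) = Mul(3, Rational(119, 60)) = Rational(119, 20)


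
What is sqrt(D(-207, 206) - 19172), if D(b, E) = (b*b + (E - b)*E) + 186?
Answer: sqrt(108941) ≈ 330.06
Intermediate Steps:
D(b, E) = 186 + b**2 + E*(E - b) (D(b, E) = (b**2 + E*(E - b)) + 186 = 186 + b**2 + E*(E - b))
sqrt(D(-207, 206) - 19172) = sqrt((186 + 206**2 + (-207)**2 - 1*206*(-207)) - 19172) = sqrt((186 + 42436 + 42849 + 42642) - 19172) = sqrt(128113 - 19172) = sqrt(108941)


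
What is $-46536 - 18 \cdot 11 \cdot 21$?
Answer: $-50694$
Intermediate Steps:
$-46536 - 18 \cdot 11 \cdot 21 = -46536 - 198 \cdot 21 = -46536 - 4158 = -50694$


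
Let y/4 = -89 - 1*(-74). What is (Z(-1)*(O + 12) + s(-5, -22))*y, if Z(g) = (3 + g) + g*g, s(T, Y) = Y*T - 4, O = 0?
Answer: -8520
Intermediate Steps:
s(T, Y) = -4 + T*Y (s(T, Y) = T*Y - 4 = -4 + T*Y)
Z(g) = 3 + g + g² (Z(g) = (3 + g) + g² = 3 + g + g²)
y = -60 (y = 4*(-89 - 1*(-74)) = 4*(-89 + 74) = 4*(-15) = -60)
(Z(-1)*(O + 12) + s(-5, -22))*y = ((3 - 1 + (-1)²)*(0 + 12) + (-4 - 5*(-22)))*(-60) = ((3 - 1 + 1)*12 + (-4 + 110))*(-60) = (3*12 + 106)*(-60) = (36 + 106)*(-60) = 142*(-60) = -8520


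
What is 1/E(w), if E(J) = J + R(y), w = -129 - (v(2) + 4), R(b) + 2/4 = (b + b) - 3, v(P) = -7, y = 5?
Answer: -2/239 ≈ -0.0083682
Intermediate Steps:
R(b) = -7/2 + 2*b (R(b) = -1/2 + ((b + b) - 3) = -1/2 + (2*b - 3) = -1/2 + (-3 + 2*b) = -7/2 + 2*b)
w = -126 (w = -129 - (-7 + 4) = -129 - 1*(-3) = -129 + 3 = -126)
E(J) = 13/2 + J (E(J) = J + (-7/2 + 2*5) = J + (-7/2 + 10) = J + 13/2 = 13/2 + J)
1/E(w) = 1/(13/2 - 126) = 1/(-239/2) = -2/239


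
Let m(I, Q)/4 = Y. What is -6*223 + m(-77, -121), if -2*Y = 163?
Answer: -1664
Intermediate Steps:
Y = -163/2 (Y = -½*163 = -163/2 ≈ -81.500)
m(I, Q) = -326 (m(I, Q) = 4*(-163/2) = -326)
-6*223 + m(-77, -121) = -6*223 - 326 = -1338 - 326 = -1664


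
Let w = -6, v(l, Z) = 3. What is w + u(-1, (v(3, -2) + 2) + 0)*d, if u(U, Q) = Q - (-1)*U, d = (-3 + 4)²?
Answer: -2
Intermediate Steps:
d = 1 (d = 1² = 1)
u(U, Q) = Q + U
w + u(-1, (v(3, -2) + 2) + 0)*d = -6 + (((3 + 2) + 0) - 1)*1 = -6 + ((5 + 0) - 1)*1 = -6 + (5 - 1)*1 = -6 + 4*1 = -6 + 4 = -2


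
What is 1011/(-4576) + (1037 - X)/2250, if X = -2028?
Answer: 1175069/1029600 ≈ 1.1413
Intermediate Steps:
1011/(-4576) + (1037 - X)/2250 = 1011/(-4576) + (1037 - 1*(-2028))/2250 = 1011*(-1/4576) + (1037 + 2028)*(1/2250) = -1011/4576 + 3065*(1/2250) = -1011/4576 + 613/450 = 1175069/1029600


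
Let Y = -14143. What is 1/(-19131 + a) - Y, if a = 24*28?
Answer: 261065636/18459 ≈ 14143.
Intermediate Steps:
a = 672
1/(-19131 + a) - Y = 1/(-19131 + 672) - 1*(-14143) = 1/(-18459) + 14143 = -1/18459 + 14143 = 261065636/18459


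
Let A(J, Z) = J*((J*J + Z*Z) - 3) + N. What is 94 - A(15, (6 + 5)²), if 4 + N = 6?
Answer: -222853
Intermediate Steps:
N = 2 (N = -4 + 6 = 2)
A(J, Z) = 2 + J*(-3 + J² + Z²) (A(J, Z) = J*((J*J + Z*Z) - 3) + 2 = J*((J² + Z²) - 3) + 2 = J*(-3 + J² + Z²) + 2 = 2 + J*(-3 + J² + Z²))
94 - A(15, (6 + 5)²) = 94 - (2 + 15³ - 3*15 + 15*((6 + 5)²)²) = 94 - (2 + 3375 - 45 + 15*(11²)²) = 94 - (2 + 3375 - 45 + 15*121²) = 94 - (2 + 3375 - 45 + 15*14641) = 94 - (2 + 3375 - 45 + 219615) = 94 - 1*222947 = 94 - 222947 = -222853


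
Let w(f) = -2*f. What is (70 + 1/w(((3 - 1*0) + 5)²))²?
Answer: 80263681/16384 ≈ 4898.9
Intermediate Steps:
(70 + 1/w(((3 - 1*0) + 5)²))² = (70 + 1/(-2*((3 - 1*0) + 5)²))² = (70 + 1/(-2*((3 + 0) + 5)²))² = (70 + 1/(-2*(3 + 5)²))² = (70 + 1/(-2*8²))² = (70 + 1/(-2*64))² = (70 + 1/(-128))² = (70 - 1/128)² = (8959/128)² = 80263681/16384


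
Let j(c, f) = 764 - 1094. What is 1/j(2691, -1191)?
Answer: -1/330 ≈ -0.0030303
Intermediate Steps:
j(c, f) = -330
1/j(2691, -1191) = 1/(-330) = -1/330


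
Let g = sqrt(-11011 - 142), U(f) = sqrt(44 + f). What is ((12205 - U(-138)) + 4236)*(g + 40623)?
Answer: (16441 - I*sqrt(94))*(40623 + I*sqrt(11153)) ≈ 6.6788e+8 + 1.3424e+6*I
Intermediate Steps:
g = I*sqrt(11153) (g = sqrt(-11153) = I*sqrt(11153) ≈ 105.61*I)
((12205 - U(-138)) + 4236)*(g + 40623) = ((12205 - sqrt(44 - 138)) + 4236)*(I*sqrt(11153) + 40623) = ((12205 - sqrt(-94)) + 4236)*(40623 + I*sqrt(11153)) = ((12205 - I*sqrt(94)) + 4236)*(40623 + I*sqrt(11153)) = (16441 - I*sqrt(94))*(40623 + I*sqrt(11153))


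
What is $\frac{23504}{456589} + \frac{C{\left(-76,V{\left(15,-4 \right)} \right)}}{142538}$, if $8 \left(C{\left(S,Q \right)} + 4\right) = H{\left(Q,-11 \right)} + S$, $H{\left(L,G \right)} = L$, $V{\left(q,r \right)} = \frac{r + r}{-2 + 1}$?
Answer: $\frac{352053241}{6850661356} \approx 0.05139$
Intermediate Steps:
$V{\left(q,r \right)} = - 2 r$ ($V{\left(q,r \right)} = \frac{2 r}{-1} = 2 r \left(-1\right) = - 2 r$)
$C{\left(S,Q \right)} = -4 + \frac{Q}{8} + \frac{S}{8}$ ($C{\left(S,Q \right)} = -4 + \frac{Q + S}{8} = -4 + \left(\frac{Q}{8} + \frac{S}{8}\right) = -4 + \frac{Q}{8} + \frac{S}{8}$)
$\frac{23504}{456589} + \frac{C{\left(-76,V{\left(15,-4 \right)} \right)}}{142538} = \frac{23504}{456589} + \frac{-4 + \frac{\left(-2\right) \left(-4\right)}{8} + \frac{1}{8} \left(-76\right)}{142538} = 23504 \cdot \frac{1}{456589} + \left(-4 + \frac{1}{8} \cdot 8 - \frac{19}{2}\right) \frac{1}{142538} = \frac{23504}{456589} + \left(-4 + 1 - \frac{19}{2}\right) \frac{1}{142538} = \frac{23504}{456589} - \frac{25}{285076} = \frac{352053241}{6850661356}$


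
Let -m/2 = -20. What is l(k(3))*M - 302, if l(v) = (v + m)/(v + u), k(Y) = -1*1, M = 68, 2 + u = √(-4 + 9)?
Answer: -2291 - 663*√5 ≈ -3773.5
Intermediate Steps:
u = -2 + √5 (u = -2 + √(-4 + 9) = -2 + √5 ≈ 0.23607)
m = 40 (m = -2*(-20) = 40)
k(Y) = -1
l(v) = (40 + v)/(-2 + v + √5) (l(v) = (v + 40)/(v + (-2 + √5)) = (40 + v)/(-2 + v + √5))
l(k(3))*M - 302 = ((40 - 1)/(-2 - 1 + √5))*68 - 302 = (39/(-3 + √5))*68 - 302 = 2652/(-3 + √5) - 302 = -302 + 2652/(-3 + √5)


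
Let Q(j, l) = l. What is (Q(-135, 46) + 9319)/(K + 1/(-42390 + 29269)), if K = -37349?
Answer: -24575633/98011246 ≈ -0.25074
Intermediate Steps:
(Q(-135, 46) + 9319)/(K + 1/(-42390 + 29269)) = (46 + 9319)/(-37349 + 1/(-42390 + 29269)) = 9365/(-37349 + 1/(-13121)) = 9365/(-37349 - 1/13121) = 9365/(-490056230/13121) = 9365*(-13121/490056230) = -24575633/98011246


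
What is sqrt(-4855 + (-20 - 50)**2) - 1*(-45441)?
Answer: 45441 + 3*sqrt(5) ≈ 45448.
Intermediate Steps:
sqrt(-4855 + (-20 - 50)**2) - 1*(-45441) = sqrt(-4855 + (-70)**2) + 45441 = sqrt(-4855 + 4900) + 45441 = sqrt(45) + 45441 = 3*sqrt(5) + 45441 = 45441 + 3*sqrt(5)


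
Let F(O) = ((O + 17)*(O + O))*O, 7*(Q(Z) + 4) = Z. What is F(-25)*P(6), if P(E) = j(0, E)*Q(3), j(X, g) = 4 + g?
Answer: 2500000/7 ≈ 3.5714e+5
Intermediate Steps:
Q(Z) = -4 + Z/7
F(O) = 2*O²*(17 + O) (F(O) = ((17 + O)*(2*O))*O = (2*O*(17 + O))*O = 2*O²*(17 + O))
P(E) = -100/7 - 25*E/7 (P(E) = (4 + E)*(-4 + (⅐)*3) = (4 + E)*(-4 + 3/7) = (4 + E)*(-25/7) = -100/7 - 25*E/7)
F(-25)*P(6) = (2*(-25)²*(17 - 25))*(-100/7 - 25/7*6) = (2*625*(-8))*(-100/7 - 150/7) = -10000*(-250/7) = 2500000/7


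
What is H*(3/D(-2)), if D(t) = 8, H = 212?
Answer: 159/2 ≈ 79.500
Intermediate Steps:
H*(3/D(-2)) = 212*(3/8) = 159/2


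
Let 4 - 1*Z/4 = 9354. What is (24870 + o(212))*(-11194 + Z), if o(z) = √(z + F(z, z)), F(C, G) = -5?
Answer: -1208532780 - 145782*√23 ≈ -1.2092e+9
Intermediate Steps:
Z = -37400 (Z = 16 - 4*9354 = 16 - 37416 = -37400)
o(z) = √(-5 + z) (o(z) = √(z - 5) = √(-5 + z))
(24870 + o(212))*(-11194 + Z) = (24870 + √(-5 + 212))*(-11194 - 37400) = (24870 + √207)*(-48594) = (24870 + 3*√23)*(-48594) = -1208532780 - 145782*√23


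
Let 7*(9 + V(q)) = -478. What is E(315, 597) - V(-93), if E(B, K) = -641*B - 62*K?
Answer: -1671962/7 ≈ -2.3885e+5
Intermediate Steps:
V(q) = -541/7 (V(q) = -9 + (⅐)*(-478) = -9 - 478/7 = -541/7)
E(315, 597) - V(-93) = (-641*315 - 62*597) - 1*(-541/7) = (-201915 - 37014) + 541/7 = -238929 + 541/7 = -1671962/7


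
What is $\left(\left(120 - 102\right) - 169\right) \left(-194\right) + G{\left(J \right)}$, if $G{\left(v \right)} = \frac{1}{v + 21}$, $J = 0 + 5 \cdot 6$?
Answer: $\frac{1493995}{51} \approx 29294.0$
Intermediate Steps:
$J = 30$ ($J = 0 + 30 = 30$)
$G{\left(v \right)} = \frac{1}{21 + v}$
$\left(\left(120 - 102\right) - 169\right) \left(-194\right) + G{\left(J \right)} = \left(\left(120 - 102\right) - 169\right) \left(-194\right) + \frac{1}{21 + 30} = \left(18 - 169\right) \left(-194\right) + \frac{1}{51} = \left(-151\right) \left(-194\right) + \frac{1}{51} = 29294 + \frac{1}{51} = \frac{1493995}{51}$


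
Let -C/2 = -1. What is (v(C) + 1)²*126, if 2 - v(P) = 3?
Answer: 0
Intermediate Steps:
C = 2 (C = -2*(-1) = 2)
v(P) = -1 (v(P) = 2 - 1*3 = 2 - 3 = -1)
(v(C) + 1)²*126 = (-1 + 1)²*126 = 0²*126 = 0*126 = 0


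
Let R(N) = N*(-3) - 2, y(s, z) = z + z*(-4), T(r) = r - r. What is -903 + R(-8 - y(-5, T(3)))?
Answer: -881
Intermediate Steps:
T(r) = 0
y(s, z) = -3*z (y(s, z) = z - 4*z = -3*z)
R(N) = -2 - 3*N (R(N) = -3*N - 2 = -2 - 3*N)
-903 + R(-8 - y(-5, T(3))) = -903 + (-2 - 3*(-8 - (-3)*0)) = -903 + (-2 - 3*(-8 - 1*0)) = -903 + (-2 - 3*(-8 + 0)) = -903 + (-2 - 3*(-8)) = -903 + (-2 + 24) = -903 + 22 = -881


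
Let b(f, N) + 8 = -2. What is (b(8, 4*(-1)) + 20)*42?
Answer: 420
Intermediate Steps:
b(f, N) = -10 (b(f, N) = -8 - 2 = -10)
(b(8, 4*(-1)) + 20)*42 = (-10 + 20)*42 = 10*42 = 420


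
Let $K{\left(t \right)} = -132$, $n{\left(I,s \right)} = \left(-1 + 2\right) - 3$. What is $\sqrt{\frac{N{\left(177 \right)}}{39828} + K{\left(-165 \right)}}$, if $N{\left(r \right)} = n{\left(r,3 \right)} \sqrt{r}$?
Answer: $\frac{\sqrt{-52346896272 - 19914 \sqrt{177}}}{19914} \approx 11.489 i$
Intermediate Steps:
$n{\left(I,s \right)} = -2$ ($n{\left(I,s \right)} = 1 - 3 = -2$)
$N{\left(r \right)} = - 2 \sqrt{r}$
$\sqrt{\frac{N{\left(177 \right)}}{39828} + K{\left(-165 \right)}} = \sqrt{\frac{\left(-2\right) \sqrt{177}}{39828} - 132} = \sqrt{- 2 \sqrt{177} \cdot \frac{1}{39828} - 132} = \sqrt{- \frac{\sqrt{177}}{19914} - 132} = \sqrt{-132 - \frac{\sqrt{177}}{19914}}$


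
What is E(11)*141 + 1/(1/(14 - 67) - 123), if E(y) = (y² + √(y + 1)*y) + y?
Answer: 121350187/6520 + 3102*√3 ≈ 23985.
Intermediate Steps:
E(y) = y + y² + y*√(1 + y) (E(y) = (y² + √(1 + y)*y) + y = (y² + y*√(1 + y)) + y = y + y² + y*√(1 + y))
E(11)*141 + 1/(1/(14 - 67) - 123) = (11*(1 + 11 + √(1 + 11)))*141 + 1/(1/(14 - 67) - 123) = (11*(1 + 11 + √12))*141 + 1/(1/(-53) - 123) = (11*(1 + 11 + 2*√3))*141 + 1/(-1/53 - 123) = (11*(12 + 2*√3))*141 + 1/(-6520/53) = (132 + 22*√3)*141 - 53/6520 = (18612 + 3102*√3) - 53/6520 = 121350187/6520 + 3102*√3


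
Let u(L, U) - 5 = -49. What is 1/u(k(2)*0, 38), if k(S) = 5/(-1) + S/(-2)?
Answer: -1/44 ≈ -0.022727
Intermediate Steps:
k(S) = -5 - S/2 (k(S) = 5*(-1) + S*(-1/2) = -5 - S/2)
u(L, U) = -44 (u(L, U) = 5 - 49 = -44)
1/u(k(2)*0, 38) = 1/(-44) = -1/44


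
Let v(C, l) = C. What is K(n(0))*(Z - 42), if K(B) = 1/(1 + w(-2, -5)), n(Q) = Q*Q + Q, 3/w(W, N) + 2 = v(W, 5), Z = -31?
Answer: -292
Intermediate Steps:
w(W, N) = 3/(-2 + W)
n(Q) = Q + Q**2 (n(Q) = Q**2 + Q = Q + Q**2)
K(B) = 4 (K(B) = 1/(1 + 3/(-2 - 2)) = 1/(1 + 3/(-4)) = 1/(1 + 3*(-1/4)) = 1/(1 - 3/4) = 1/(1/4) = 4)
K(n(0))*(Z - 42) = 4*(-31 - 42) = 4*(-73) = -292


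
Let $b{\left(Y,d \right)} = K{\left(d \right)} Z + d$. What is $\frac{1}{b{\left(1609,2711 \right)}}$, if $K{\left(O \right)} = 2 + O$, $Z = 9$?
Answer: $\frac{1}{27128} \approx 3.6862 \cdot 10^{-5}$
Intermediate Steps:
$b{\left(Y,d \right)} = 18 + 10 d$ ($b{\left(Y,d \right)} = \left(2 + d\right) 9 + d = \left(18 + 9 d\right) + d = 18 + 10 d$)
$\frac{1}{b{\left(1609,2711 \right)}} = \frac{1}{18 + 10 \cdot 2711} = \frac{1}{18 + 27110} = \frac{1}{27128}$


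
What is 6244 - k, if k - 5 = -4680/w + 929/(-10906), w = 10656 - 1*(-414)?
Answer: 204144221/32718 ≈ 6239.5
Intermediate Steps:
w = 11070 (w = 10656 + 414 = 11070)
k = 146971/32718 (k = 5 + (-4680/11070 + 929/(-10906)) = 5 + (-4680*1/11070 + 929*(-1/10906)) = 5 + (-52/123 - 929/10906) = 5 - 16619/32718 = 146971/32718 ≈ 4.4921)
6244 - k = 6244 - 1*146971/32718 = 6244 - 146971/32718 = 204144221/32718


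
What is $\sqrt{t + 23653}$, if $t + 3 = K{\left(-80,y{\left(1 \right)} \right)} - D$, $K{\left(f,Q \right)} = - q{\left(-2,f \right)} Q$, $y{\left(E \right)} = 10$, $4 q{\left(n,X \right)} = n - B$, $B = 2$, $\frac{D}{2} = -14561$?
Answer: $\sqrt{52782} \approx 229.74$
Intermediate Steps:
$D = -29122$ ($D = 2 \left(-14561\right) = -29122$)
$q{\left(n,X \right)} = - \frac{1}{2} + \frac{n}{4}$ ($q{\left(n,X \right)} = \frac{n - 2}{4} = \frac{-2 + n}{4} = - \frac{1}{2} + \frac{n}{4}$)
$K{\left(f,Q \right)} = Q$ ($K{\left(f,Q \right)} = - \left(- \frac{1}{2} + \frac{1}{4} \left(-2\right)\right) Q = - \left(- \frac{1}{2} - \frac{1}{2}\right) Q = - \left(-1\right) Q = Q$)
$t = 29129$ ($t = -3 + \left(10 - -29122\right) = -3 + \left(10 + 29122\right) = -3 + 29132 = 29129$)
$\sqrt{t + 23653} = \sqrt{29129 + 23653} = \sqrt{52782}$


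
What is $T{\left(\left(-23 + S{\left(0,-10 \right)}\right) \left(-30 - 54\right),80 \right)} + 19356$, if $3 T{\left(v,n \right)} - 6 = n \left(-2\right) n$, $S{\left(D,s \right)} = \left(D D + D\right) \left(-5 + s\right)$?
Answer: $\frac{45274}{3} \approx 15091.0$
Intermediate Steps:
$S{\left(D,s \right)} = \left(-5 + s\right) \left(D + D^{2}\right)$ ($S{\left(D,s \right)} = \left(D^{2} + D\right) \left(-5 + s\right) = \left(D + D^{2}\right) \left(-5 + s\right) = \left(-5 + s\right) \left(D + D^{2}\right)$)
$T{\left(v,n \right)} = 2 - \frac{2 n^{2}}{3}$ ($T{\left(v,n \right)} = 2 + \frac{n \left(-2\right) n}{3} = 2 + \frac{- 2 n n}{3} = 2 + \frac{\left(-2\right) n^{2}}{3} = 2 - \frac{2 n^{2}}{3}$)
$T{\left(\left(-23 + S{\left(0,-10 \right)}\right) \left(-30 - 54\right),80 \right)} + 19356 = \left(2 - \frac{2 \cdot 80^{2}}{3}\right) + 19356 = \left(2 - \frac{12800}{3}\right) + 19356 = - \frac{12794}{3} + 19356 = \frac{45274}{3}$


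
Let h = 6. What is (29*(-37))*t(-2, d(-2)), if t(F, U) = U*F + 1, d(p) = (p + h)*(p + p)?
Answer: -35409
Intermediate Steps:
d(p) = 2*p*(6 + p) (d(p) = (p + 6)*(p + p) = (6 + p)*(2*p) = 2*p*(6 + p))
t(F, U) = 1 + F*U (t(F, U) = F*U + 1 = 1 + F*U)
(29*(-37))*t(-2, d(-2)) = (29*(-37))*(1 - 4*(-2)*(6 - 2)) = -1073*(1 - 4*(-2)*4) = -1073*(1 - 2*(-16)) = -1073*(1 + 32) = -1073*33 = -35409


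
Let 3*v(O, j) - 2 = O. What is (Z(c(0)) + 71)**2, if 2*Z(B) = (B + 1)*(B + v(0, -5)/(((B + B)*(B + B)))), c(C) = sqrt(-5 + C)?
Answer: 4219919/900 + 119161*I*sqrt(5)/1800 ≈ 4688.8 + 148.03*I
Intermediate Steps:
v(O, j) = 2/3 + O/3
Z(B) = (1 + B)*(B + 1/(6*B**2))/2 (Z(B) = ((B + 1)*(B + (2/3 + (1/3)*0)/(((B + B)*(B + B)))))/2 = ((1 + B)*(B + (2/3 + 0)/(((2*B)*(2*B)))))/2 = ((1 + B)*(B + 2/(3*((4*B**2)))))/2 = ((1 + B)*(B + 2*(1/(4*B**2))/3))/2 = ((1 + B)*(B + 1/(6*B**2)))/2 = (1 + B)*(B + 1/(6*B**2))/2)
(Z(c(0)) + 71)**2 = ((1 + sqrt(-5 + 0) + 6*(sqrt(-5 + 0))**3*(1 + sqrt(-5 + 0)))/(12*(sqrt(-5 + 0))**2) + 71)**2 = ((1 + sqrt(-5) + 6*(sqrt(-5))**3*(1 + sqrt(-5)))/(12*(sqrt(-5))**2) + 71)**2 = ((1 + I*sqrt(5) + 6*(I*sqrt(5))**3*(1 + I*sqrt(5)))/(12*(I*sqrt(5))**2) + 71)**2 = ((1/12)*(-1/5)*(1 + I*sqrt(5) + 6*(-5*I*sqrt(5))*(1 + I*sqrt(5))) + 71)**2 = ((1/12)*(-1/5)*(1 + I*sqrt(5) - 30*I*sqrt(5)*(1 + I*sqrt(5))) + 71)**2 = ((-1/60 - I*sqrt(5)/60 + I*sqrt(5)*(1 + I*sqrt(5))/2) + 71)**2 = (4259/60 - I*sqrt(5)/60 + I*sqrt(5)*(1 + I*sqrt(5))/2)**2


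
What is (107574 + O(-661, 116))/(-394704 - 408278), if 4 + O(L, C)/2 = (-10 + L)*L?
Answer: -497314/401491 ≈ -1.2387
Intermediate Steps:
O(L, C) = -8 + 2*L*(-10 + L) (O(L, C) = -8 + 2*((-10 + L)*L) = -8 + 2*(L*(-10 + L)) = -8 + 2*L*(-10 + L))
(107574 + O(-661, 116))/(-394704 - 408278) = (107574 + (-8 - 20*(-661) + 2*(-661)**2))/(-394704 - 408278) = (107574 + (-8 + 13220 + 2*436921))/(-802982) = (107574 + (-8 + 13220 + 873842))*(-1/802982) = (107574 + 887054)*(-1/802982) = 994628*(-1/802982) = -497314/401491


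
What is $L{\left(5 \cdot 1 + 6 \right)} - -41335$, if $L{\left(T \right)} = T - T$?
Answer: $41335$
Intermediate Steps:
$L{\left(T \right)} = 0$
$L{\left(5 \cdot 1 + 6 \right)} - -41335 = 0 - -41335 = 0 + 41335 = 41335$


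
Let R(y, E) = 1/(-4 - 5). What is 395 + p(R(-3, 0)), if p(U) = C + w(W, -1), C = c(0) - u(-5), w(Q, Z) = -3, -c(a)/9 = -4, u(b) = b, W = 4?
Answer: 433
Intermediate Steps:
c(a) = 36 (c(a) = -9*(-4) = 36)
R(y, E) = -⅑ (R(y, E) = 1/(-9) = -⅑)
C = 41 (C = 36 - 1*(-5) = 36 + 5 = 41)
p(U) = 38 (p(U) = 41 - 3 = 38)
395 + p(R(-3, 0)) = 395 + 38 = 433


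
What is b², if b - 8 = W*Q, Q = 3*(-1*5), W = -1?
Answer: 529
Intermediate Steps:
Q = -15 (Q = 3*(-5) = -15)
b = 23 (b = 8 - 1*(-15) = 8 + 15 = 23)
b² = 23² = 529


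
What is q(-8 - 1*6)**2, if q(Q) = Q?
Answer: 196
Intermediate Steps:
q(-8 - 1*6)**2 = (-8 - 1*6)**2 = (-8 - 6)**2 = (-14)**2 = 196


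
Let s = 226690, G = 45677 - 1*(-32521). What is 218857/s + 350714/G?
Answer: 48308768173/8863352310 ≈ 5.4504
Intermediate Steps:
G = 78198 (G = 45677 + 32521 = 78198)
218857/s + 350714/G = 218857/226690 + 350714/78198 = 218857*(1/226690) + 350714*(1/78198) = 218857/226690 + 175357/39099 = 48308768173/8863352310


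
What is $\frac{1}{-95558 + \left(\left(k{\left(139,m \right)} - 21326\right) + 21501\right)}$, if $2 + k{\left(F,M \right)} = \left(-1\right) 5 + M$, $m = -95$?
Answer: $- \frac{1}{95485} \approx -1.0473 \cdot 10^{-5}$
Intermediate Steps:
$k{\left(F,M \right)} = -7 + M$ ($k{\left(F,M \right)} = -2 + \left(\left(-1\right) 5 + M\right) = -2 + \left(-5 + M\right) = -7 + M$)
$\frac{1}{-95558 + \left(\left(k{\left(139,m \right)} - 21326\right) + 21501\right)} = \frac{1}{-95558 + \left(\left(\left(-7 - 95\right) - 21326\right) + 21501\right)} = \frac{1}{-95558 + \left(\left(-102 - 21326\right) + 21501\right)} = \frac{1}{-95558 + \left(-21428 + 21501\right)} = \frac{1}{-95558 + 73} = \frac{1}{-95485} = - \frac{1}{95485}$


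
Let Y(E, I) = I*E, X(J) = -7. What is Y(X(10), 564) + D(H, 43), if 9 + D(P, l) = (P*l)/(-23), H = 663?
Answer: -119520/23 ≈ -5196.5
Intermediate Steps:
Y(E, I) = E*I
D(P, l) = -9 - P*l/23 (D(P, l) = -9 + (P*l)/(-23) = -9 + (P*l)*(-1/23) = -9 - P*l/23)
Y(X(10), 564) + D(H, 43) = -7*564 + (-9 - 1/23*663*43) = -3948 + (-9 - 28509/23) = -3948 - 28716/23 = -119520/23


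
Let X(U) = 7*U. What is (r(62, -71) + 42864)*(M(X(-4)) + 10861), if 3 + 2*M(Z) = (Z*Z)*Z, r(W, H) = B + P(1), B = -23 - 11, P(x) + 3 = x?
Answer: -4989462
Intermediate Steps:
P(x) = -3 + x
B = -34
r(W, H) = -36 (r(W, H) = -34 + (-3 + 1) = -34 - 2 = -36)
M(Z) = -3/2 + Z**3/2 (M(Z) = -3/2 + ((Z*Z)*Z)/2 = -3/2 + (Z**2*Z)/2 = -3/2 + Z**3/2)
(r(62, -71) + 42864)*(M(X(-4)) + 10861) = (-36 + 42864)*((-3/2 + (7*(-4))**3/2) + 10861) = 42828*((-3/2 + (1/2)*(-28)**3) + 10861) = 42828*((-3/2 + (1/2)*(-21952)) + 10861) = 42828*((-3/2 - 10976) + 10861) = 42828*(-21955/2 + 10861) = 42828*(-233/2) = -4989462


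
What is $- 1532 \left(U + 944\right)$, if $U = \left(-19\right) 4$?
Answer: $-1329776$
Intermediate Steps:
$U = -76$
$- 1532 \left(U + 944\right) = - 1532 \left(-76 + 944\right) = \left(-1532\right) 868 = -1329776$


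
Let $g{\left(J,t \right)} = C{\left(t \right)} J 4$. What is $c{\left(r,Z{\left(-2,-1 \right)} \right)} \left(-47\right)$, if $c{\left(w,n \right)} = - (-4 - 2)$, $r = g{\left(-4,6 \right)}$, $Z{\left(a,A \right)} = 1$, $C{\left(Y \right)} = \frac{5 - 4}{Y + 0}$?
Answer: $-282$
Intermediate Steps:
$C{\left(Y \right)} = \frac{1}{Y}$ ($C{\left(Y \right)} = 1 \frac{1}{Y} = \frac{1}{Y}$)
$g{\left(J,t \right)} = \frac{4 J}{t}$ ($g{\left(J,t \right)} = \frac{J}{t} 4 = \frac{4 J}{t}$)
$r = - \frac{8}{3}$ ($r = 4 \left(-4\right) \frac{1}{6} = - \frac{8}{3} \approx -2.6667$)
$c{\left(w,n \right)} = 6$ ($c{\left(w,n \right)} = \left(-1\right) \left(-6\right) = 6$)
$c{\left(r,Z{\left(-2,-1 \right)} \right)} \left(-47\right) = 6 \left(-47\right) = -282$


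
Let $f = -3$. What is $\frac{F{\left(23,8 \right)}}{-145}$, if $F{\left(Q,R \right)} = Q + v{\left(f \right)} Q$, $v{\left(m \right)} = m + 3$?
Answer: $- \frac{23}{145} \approx -0.15862$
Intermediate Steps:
$v{\left(m \right)} = 3 + m$
$F{\left(Q,R \right)} = Q$ ($F{\left(Q,R \right)} = Q + \left(3 - 3\right) Q = Q + 0 Q = Q + 0 = Q$)
$\frac{F{\left(23,8 \right)}}{-145} = \frac{23}{-145} = 23 \left(- \frac{1}{145}\right) = - \frac{23}{145}$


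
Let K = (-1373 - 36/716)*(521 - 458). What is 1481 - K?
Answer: 15748987/179 ≈ 87983.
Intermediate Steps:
K = -15483888/179 (K = (-1373 - 36*1/716)*63 = (-1373 - 9/179)*63 = -245776/179*63 = -15483888/179 ≈ -86502.)
1481 - K = 1481 - 1*(-15483888/179) = 1481 + 15483888/179 = 15748987/179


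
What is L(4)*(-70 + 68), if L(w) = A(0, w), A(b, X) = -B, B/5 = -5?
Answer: -50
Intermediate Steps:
B = -25 (B = 5*(-5) = -25)
A(b, X) = 25 (A(b, X) = -1*(-25) = 25)
L(w) = 25
L(4)*(-70 + 68) = 25*(-70 + 68) = 25*(-2) = -50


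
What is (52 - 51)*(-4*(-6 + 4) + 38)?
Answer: 46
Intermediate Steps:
(52 - 51)*(-4*(-6 + 4) + 38) = 1*(-4*(-2) + 38) = 1*(8 + 38) = 1*46 = 46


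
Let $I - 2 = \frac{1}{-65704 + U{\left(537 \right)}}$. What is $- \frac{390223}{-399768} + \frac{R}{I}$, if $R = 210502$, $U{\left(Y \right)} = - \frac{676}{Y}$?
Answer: $\frac{2969222192293999217}{28210392876648} \approx 1.0525 \cdot 10^{5}$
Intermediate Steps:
$I = \frac{70566911}{35283724}$ ($I = 2 + \frac{1}{-65704 - \frac{676}{537}} = 2 + \frac{1}{- \frac{35283724}{537}} = 2 - \frac{537}{35283724} = \frac{70566911}{35283724} \approx 2.0$)
$- \frac{390223}{-399768} + \frac{R}{I} = - \frac{390223}{-399768} + \frac{210502}{\frac{70566911}{35283724}} = \left(-390223\right) \left(- \frac{1}{399768}\right) + 210502 \cdot \frac{35283724}{70566911} = \frac{390223}{399768} + \frac{7427294469448}{70566911} = \frac{2969222192293999217}{28210392876648}$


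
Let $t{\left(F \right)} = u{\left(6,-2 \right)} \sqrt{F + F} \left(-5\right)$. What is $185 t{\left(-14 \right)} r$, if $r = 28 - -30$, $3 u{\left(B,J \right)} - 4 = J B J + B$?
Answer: $- \frac{3648200 i \sqrt{7}}{3} \approx - 3.2174 \cdot 10^{6} i$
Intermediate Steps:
$u{\left(B,J \right)} = \frac{4}{3} + \frac{B}{3} + \frac{B J^{2}}{3}$ ($u{\left(B,J \right)} = \frac{4}{3} + \frac{J B J + B}{3} = \frac{4}{3} + \frac{B J J + B}{3} = \frac{4}{3} + \frac{B J^{2} + B}{3} = \frac{4}{3} + \frac{B + B J^{2}}{3} = \frac{4}{3} + \left(\frac{B}{3} + \frac{B J^{2}}{3}\right) = \frac{4}{3} + \frac{B}{3} + \frac{B J^{2}}{3}$)
$t{\left(F \right)} = - \frac{170 \sqrt{2} \sqrt{F}}{3}$ ($t{\left(F \right)} = \left(\frac{4}{3} + \frac{1}{3} \cdot 6 + \frac{1}{3} \cdot 6 \left(-2\right)^{2}\right) \sqrt{F + F} \left(-5\right) = \left(\frac{4}{3} + 2 + \frac{1}{3} \cdot 6 \cdot 4\right) \sqrt{2 F} \left(-5\right) = \left(\frac{4}{3} + 2 + 8\right) \sqrt{2} \sqrt{F} \left(-5\right) = \frac{34 \sqrt{2} \sqrt{F}}{3} \left(-5\right) = - \frac{170 \sqrt{2} \sqrt{F}}{3}$)
$r = 58$ ($r = 28 + 30 = 58$)
$185 t{\left(-14 \right)} r = 185 \left(- \frac{170 \sqrt{2} \sqrt{-14}}{3}\right) 58 = 185 \left(- \frac{170 \sqrt{2} i \sqrt{14}}{3}\right) 58 = 185 \left(- \frac{340 i \sqrt{7}}{3}\right) 58 = - \frac{62900 i \sqrt{7}}{3} \cdot 58 = - \frac{3648200 i \sqrt{7}}{3}$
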